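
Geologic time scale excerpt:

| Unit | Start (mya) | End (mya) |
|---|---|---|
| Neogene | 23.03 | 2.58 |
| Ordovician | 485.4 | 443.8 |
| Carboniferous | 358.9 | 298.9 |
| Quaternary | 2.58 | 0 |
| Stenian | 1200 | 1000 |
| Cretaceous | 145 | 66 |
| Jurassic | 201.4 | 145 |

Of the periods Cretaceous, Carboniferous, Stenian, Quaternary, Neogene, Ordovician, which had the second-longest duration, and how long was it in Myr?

Durations: Cretaceous 79; Carboniferous 60; Stenian 200; Quaternary 2.58; Neogene 20.45; Ordovician 41.6 Myr.
Sorted longest-first: Stenian (200), Cretaceous (79), Carboniferous (60), Ordovician (41.6), Neogene (20.45), Quaternary (2.58).
The second longest is Cretaceous at 79 Myr.

Cretaceous, 79 million years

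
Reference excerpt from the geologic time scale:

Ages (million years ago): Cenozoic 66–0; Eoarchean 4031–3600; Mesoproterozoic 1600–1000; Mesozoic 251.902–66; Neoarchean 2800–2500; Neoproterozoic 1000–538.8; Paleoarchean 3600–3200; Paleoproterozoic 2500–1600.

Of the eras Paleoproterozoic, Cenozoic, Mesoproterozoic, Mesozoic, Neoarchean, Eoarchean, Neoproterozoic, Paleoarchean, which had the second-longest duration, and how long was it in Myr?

Start − end for each: Paleoproterozoic 2500 − 1600 = 900; Cenozoic 66 − 0 = 66; Mesoproterozoic 1600 − 1000 = 600; Mesozoic 251.902 − 66 = 185.902; Neoarchean 2800 − 2500 = 300; Eoarchean 4031 − 3600 = 431; Neoproterozoic 1000 − 538.8 = 461.2; Paleoarchean 3600 − 3200 = 400.
Ranking these from longest: Paleoproterozoic > Mesoproterozoic > Neoproterozoic > Eoarchean > Paleoarchean > Neoarchean > Mesozoic > Cenozoic.
Position 2 in that ranking is Mesoproterozoic, which lasted 600 Myr.

Mesoproterozoic, 600 million years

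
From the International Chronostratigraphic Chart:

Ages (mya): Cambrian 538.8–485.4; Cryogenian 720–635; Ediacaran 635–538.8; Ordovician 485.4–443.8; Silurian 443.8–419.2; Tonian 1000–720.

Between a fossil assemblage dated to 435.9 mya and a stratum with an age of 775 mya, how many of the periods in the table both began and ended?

775 Ma sits inside the Tonian (1000–720) and 435.9 Ma inside the Silurian (443.8–419.2); neither of those is wholly between the two dates.
The listed periods lying completely between them are Cryogenian, Ediacaran, Cambrian, Ordovician — 4 in all.

4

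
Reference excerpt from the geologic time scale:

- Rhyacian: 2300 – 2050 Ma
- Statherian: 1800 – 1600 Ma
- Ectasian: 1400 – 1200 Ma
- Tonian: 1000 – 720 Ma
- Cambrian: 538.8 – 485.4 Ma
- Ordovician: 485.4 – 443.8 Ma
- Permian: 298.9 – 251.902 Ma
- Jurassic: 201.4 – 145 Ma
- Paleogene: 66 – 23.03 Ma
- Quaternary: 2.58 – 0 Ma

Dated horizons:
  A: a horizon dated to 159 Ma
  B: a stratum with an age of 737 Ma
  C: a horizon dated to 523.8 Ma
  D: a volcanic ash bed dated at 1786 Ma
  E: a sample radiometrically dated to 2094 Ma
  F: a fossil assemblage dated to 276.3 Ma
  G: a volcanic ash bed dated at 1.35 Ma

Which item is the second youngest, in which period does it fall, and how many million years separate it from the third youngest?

Smaller Ma means younger, so youngest first: G 1.35 < A 159 < F 276.3 < C 523.8 < B 737 < D 1786 < E 2094.
Counting 2 along gives A (159 Ma); the excerpt puts that inside the Jurassic, 201.4–145 Ma.
Next in line is F (276.3 Ma), and 276.3 − 159 = 117.3 Myr.

A, in the Jurassic; 117.3 million years to F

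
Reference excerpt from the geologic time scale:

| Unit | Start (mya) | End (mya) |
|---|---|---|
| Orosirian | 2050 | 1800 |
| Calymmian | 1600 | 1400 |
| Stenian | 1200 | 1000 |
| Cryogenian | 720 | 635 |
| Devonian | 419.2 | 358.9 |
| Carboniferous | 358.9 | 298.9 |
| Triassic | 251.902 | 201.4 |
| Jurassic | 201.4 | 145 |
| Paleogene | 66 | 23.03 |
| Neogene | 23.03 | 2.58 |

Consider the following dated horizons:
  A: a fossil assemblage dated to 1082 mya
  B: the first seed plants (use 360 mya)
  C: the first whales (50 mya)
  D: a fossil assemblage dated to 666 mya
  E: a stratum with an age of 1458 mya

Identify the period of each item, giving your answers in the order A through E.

Match each age against the start–end ranges in the excerpt: A = 1082 Ma → Stenian (1200–1000); B = 360 Ma → Devonian (419.2–358.9); C = 50 Ma → Paleogene (66–23.03); D = 666 Ma → Cryogenian (720–635); E = 1458 Ma → Calymmian (1600–1400).

A — Stenian; B — Devonian; C — Paleogene; D — Cryogenian; E — Calymmian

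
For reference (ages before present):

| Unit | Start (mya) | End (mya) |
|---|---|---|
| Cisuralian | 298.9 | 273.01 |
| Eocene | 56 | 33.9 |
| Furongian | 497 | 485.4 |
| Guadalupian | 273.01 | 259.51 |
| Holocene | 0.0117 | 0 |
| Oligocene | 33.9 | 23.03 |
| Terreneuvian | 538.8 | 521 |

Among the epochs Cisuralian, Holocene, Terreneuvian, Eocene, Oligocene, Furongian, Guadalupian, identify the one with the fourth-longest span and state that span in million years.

Guadalupian, 13.5 million years

Durations: Cisuralian 25.89; Holocene 0.0117; Terreneuvian 17.8; Eocene 22.1; Oligocene 10.87; Furongian 11.6; Guadalupian 13.5 Myr.
Sorted longest-first: Cisuralian (25.89), Eocene (22.1), Terreneuvian (17.8), Guadalupian (13.5), Furongian (11.6), Oligocene (10.87), Holocene (0.0117).
The fourth longest is Guadalupian at 13.5 Myr.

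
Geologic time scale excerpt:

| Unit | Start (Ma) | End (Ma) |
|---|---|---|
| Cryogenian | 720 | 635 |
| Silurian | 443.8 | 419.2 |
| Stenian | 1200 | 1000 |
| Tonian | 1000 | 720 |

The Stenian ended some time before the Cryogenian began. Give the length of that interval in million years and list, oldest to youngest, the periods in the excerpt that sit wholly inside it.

The Stenian closes at 1000 Ma and the Cryogenian opens at 720 Ma, so the interval is 1000 − 720 = 280 Myr.
A period fits inside if it starts at or after 1000 Ma and ends at or before 720 Ma; oldest first that gives Tonian.

280 million years; Tonian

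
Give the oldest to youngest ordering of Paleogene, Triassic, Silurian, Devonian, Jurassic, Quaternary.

Group by era (each group listed oldest first) — Paleozoic: Silurian, Devonian; Mesozoic: Triassic, Jurassic; Cenozoic: Paleogene, Quaternary. The eras run Paleozoic → Mesozoic → Cenozoic. Concatenating the groups in that era order gives oldest to youngest directly.

Silurian, Devonian, Triassic, Jurassic, Paleogene, Quaternary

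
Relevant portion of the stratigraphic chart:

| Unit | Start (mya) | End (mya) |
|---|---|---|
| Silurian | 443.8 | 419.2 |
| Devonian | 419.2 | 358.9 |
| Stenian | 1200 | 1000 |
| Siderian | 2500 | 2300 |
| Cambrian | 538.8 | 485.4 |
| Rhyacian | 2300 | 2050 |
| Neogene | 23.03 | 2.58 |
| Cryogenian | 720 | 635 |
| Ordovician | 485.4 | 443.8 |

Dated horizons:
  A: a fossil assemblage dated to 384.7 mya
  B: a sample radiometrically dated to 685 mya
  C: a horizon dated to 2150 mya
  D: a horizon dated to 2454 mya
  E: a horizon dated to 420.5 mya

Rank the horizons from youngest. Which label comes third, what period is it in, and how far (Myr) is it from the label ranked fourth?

Sorted youngest-first by Ma: A (384.7), E (420.5), B (685), C (2150), D (2454).
The third youngest is B at 685 Ma, which lies in 720–635 Ma: the Cryogenian.
The fourth youngest is C at 2150 Ma; separation = |685 − 2150| = 1465 Myr.

B, in the Cryogenian; 1465 million years to C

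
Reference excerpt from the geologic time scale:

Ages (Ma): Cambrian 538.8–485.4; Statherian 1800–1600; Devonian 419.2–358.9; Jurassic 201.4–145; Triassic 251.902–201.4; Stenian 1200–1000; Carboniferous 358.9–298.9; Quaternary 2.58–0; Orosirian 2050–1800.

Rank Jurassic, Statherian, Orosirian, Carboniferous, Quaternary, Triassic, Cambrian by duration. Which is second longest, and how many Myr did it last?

Start − end for each: Jurassic 201.4 − 145 = 56.4; Statherian 1800 − 1600 = 200; Orosirian 2050 − 1800 = 250; Carboniferous 358.9 − 298.9 = 60; Quaternary 2.58 − 0 = 2.58; Triassic 251.902 − 201.4 = 50.502; Cambrian 538.8 − 485.4 = 53.4.
Ranking these from longest: Orosirian > Statherian > Carboniferous > Jurassic > Cambrian > Triassic > Quaternary.
Position 2 in that ranking is Statherian, which lasted 200 Myr.

Statherian, 200 million years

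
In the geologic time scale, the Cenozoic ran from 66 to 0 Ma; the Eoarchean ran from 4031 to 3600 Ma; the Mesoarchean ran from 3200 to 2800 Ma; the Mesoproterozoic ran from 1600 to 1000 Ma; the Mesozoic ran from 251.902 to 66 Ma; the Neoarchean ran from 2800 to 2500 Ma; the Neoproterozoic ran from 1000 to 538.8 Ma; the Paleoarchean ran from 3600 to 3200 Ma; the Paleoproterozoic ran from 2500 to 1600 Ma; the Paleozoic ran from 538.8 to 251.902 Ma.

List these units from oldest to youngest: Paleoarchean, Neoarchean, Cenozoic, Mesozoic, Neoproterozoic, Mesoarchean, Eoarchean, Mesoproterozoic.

Eoarchean, then Paleoarchean, then Mesoarchean, then Neoarchean, then Mesoproterozoic, then Neoproterozoic, then Mesozoic, then Cenozoic

Sorting by start age (descending Ma, since larger Ma = older): Eoarchean began 4031, Paleoarchean began 3600, Mesoarchean began 3200, Neoarchean began 2800, Mesoproterozoic began 1600, Neoproterozoic began 1000, Mesozoic began 251.902, Cenozoic began 66.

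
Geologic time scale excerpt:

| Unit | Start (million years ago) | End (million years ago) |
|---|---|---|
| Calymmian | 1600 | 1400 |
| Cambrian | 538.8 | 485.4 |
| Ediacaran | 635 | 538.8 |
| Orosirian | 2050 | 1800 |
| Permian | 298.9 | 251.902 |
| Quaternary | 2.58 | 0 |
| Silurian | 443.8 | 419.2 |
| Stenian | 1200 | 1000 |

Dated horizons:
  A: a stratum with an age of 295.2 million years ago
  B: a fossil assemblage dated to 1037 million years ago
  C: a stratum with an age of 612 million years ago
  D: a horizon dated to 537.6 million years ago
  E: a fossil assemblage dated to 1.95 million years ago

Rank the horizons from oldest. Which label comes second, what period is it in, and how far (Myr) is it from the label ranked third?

Larger Ma means older, so oldest first: B 1037 > C 612 > D 537.6 > A 295.2 > E 1.95.
Counting 2 along gives C (612 Ma); the excerpt puts that inside the Ediacaran, 635–538.8 Ma.
Next in line is D (537.6 Ma), and 612 − 537.6 = 74.4 Myr.

C, in the Ediacaran; 74.4 million years to D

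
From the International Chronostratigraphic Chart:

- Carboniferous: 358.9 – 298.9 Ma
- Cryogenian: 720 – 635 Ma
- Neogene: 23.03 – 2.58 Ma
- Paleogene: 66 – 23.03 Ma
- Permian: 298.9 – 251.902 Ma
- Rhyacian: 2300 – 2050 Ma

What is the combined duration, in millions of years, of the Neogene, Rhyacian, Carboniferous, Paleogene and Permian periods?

420.418 million years

Each duration: Neogene = 20.45; Rhyacian = 250; Carboniferous = 60; Paleogene = 42.97; Permian = 46.998.
Sum: 20.45 + 250 + 60 + 42.97 + 46.998 = 420.418 Myr.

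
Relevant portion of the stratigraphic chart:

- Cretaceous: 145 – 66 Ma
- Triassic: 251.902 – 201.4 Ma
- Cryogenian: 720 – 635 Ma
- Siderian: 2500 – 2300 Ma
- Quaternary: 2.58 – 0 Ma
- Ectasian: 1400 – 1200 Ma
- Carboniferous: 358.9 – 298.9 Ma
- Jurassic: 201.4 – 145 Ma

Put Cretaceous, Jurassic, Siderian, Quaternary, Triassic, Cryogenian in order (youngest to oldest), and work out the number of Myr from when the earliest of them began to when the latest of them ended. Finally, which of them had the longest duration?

Quaternary → Cretaceous → Jurassic → Triassic → Cryogenian → Siderian; total span 2500 Myr; longest is Siderian

From the excerpt: Cretaceous 145–66; Jurassic 201.4–145; Siderian 2500–2300; Quaternary 2.58–0; Triassic 251.902–201.4; Cryogenian 720–635 (Ma).
Larger Ma is earlier, so the oldest is Siderian and the youngest is Quaternary; youngest to oldest: Quaternary, Cretaceous, Jurassic, Triassic, Cryogenian, Siderian.
Oldest start 2500 minus youngest end 0 gives 2500 Myr overall.
Individual lengths (start − end): Siderian 200; Cretaceous 79; Triassic 50.502; Quaternary 2.58; Jurassic 56.4; Cryogenian 85. The largest is Siderian at 200 Myr.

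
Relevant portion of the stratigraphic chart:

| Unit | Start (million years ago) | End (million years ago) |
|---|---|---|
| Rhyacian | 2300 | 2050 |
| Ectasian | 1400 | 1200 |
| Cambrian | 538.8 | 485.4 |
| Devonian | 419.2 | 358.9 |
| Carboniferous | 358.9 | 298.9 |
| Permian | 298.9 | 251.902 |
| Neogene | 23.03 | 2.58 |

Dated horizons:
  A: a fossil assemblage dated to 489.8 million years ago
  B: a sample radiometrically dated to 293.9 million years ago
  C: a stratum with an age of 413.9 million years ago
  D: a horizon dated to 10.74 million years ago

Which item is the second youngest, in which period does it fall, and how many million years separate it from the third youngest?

B, in the Permian; 120 million years to C

Smaller Ma means younger, so youngest first: D 10.74 < B 293.9 < C 413.9 < A 489.8.
Counting 2 along gives B (293.9 Ma); the excerpt puts that inside the Permian, 298.9–251.902 Ma.
Next in line is C (413.9 Ma), and 413.9 − 293.9 = 120 Myr.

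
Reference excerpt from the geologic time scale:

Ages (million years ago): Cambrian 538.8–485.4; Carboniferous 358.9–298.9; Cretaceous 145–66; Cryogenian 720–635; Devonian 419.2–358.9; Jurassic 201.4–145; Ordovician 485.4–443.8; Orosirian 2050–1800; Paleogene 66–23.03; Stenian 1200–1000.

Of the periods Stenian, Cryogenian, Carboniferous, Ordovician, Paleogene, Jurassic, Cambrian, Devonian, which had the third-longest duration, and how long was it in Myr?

Durations: Stenian 200; Cryogenian 85; Carboniferous 60; Ordovician 41.6; Paleogene 42.97; Jurassic 56.4; Cambrian 53.4; Devonian 60.3 Myr.
Sorted longest-first: Stenian (200), Cryogenian (85), Devonian (60.3), Carboniferous (60), Jurassic (56.4), Cambrian (53.4), Paleogene (42.97), Ordovician (41.6).
The third longest is Devonian at 60.3 Myr.

Devonian, 60.3 million years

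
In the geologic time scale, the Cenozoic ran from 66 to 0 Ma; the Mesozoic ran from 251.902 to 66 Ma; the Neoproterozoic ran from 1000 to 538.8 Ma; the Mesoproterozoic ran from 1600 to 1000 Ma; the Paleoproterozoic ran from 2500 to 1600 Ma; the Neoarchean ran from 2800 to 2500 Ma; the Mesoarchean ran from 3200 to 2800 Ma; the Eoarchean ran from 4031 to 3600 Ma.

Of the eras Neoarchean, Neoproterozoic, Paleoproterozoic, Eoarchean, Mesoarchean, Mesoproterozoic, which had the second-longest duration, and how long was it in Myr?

Durations: Neoarchean 300; Neoproterozoic 461.2; Paleoproterozoic 900; Eoarchean 431; Mesoarchean 400; Mesoproterozoic 600 Myr.
Sorted longest-first: Paleoproterozoic (900), Mesoproterozoic (600), Neoproterozoic (461.2), Eoarchean (431), Mesoarchean (400), Neoarchean (300).
The second longest is Mesoproterozoic at 600 Myr.

Mesoproterozoic, 600 million years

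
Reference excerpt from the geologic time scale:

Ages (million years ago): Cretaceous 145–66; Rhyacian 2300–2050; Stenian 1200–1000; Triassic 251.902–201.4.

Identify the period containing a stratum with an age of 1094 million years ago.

Stenian

1094 Ma lies between 1200 and 1000 Ma, so it falls in the Stenian.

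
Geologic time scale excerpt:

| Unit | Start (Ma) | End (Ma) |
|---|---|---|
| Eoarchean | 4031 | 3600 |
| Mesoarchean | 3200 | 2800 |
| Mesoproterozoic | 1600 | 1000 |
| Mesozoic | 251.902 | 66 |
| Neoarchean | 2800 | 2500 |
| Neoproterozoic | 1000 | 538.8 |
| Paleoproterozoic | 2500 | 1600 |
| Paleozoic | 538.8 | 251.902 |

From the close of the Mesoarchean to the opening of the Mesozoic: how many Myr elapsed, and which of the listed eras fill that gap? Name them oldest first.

2548.098 million years; Neoarchean, Paleoproterozoic, Mesoproterozoic, Neoproterozoic, Paleozoic

End of Mesoarchean = 2800 Ma; start of Mesozoic = 251.902 Ma.
Gap = 2800 − 251.902 = 2548.098 Myr.
Eras wholly inside 2800–251.902 Ma: Neoarchean (2800–2500), Paleoproterozoic (2500–1600), Mesoproterozoic (1600–1000), Neoproterozoic (1000–538.8), Paleozoic (538.8–251.902).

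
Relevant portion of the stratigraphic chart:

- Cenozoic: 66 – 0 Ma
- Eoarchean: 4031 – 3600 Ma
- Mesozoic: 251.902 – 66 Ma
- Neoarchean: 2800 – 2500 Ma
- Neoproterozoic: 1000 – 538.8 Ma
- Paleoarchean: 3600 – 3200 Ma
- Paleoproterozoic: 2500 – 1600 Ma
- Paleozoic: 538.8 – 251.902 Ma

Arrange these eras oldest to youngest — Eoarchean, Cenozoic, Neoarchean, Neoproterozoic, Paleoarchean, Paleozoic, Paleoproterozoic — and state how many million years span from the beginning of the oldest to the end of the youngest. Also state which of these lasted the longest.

Eoarchean → Paleoarchean → Neoarchean → Paleoproterozoic → Neoproterozoic → Paleozoic → Cenozoic; total span 4031 Myr; longest is Paleoproterozoic

From the excerpt: Eoarchean 4031–3600; Cenozoic 66–0; Neoarchean 2800–2500; Neoproterozoic 1000–538.8; Paleoarchean 3600–3200; Paleozoic 538.8–251.902; Paleoproterozoic 2500–1600 (Ma).
Larger Ma is earlier, so the oldest is Eoarchean and the youngest is Cenozoic; oldest to youngest: Eoarchean, Paleoarchean, Neoarchean, Paleoproterozoic, Neoproterozoic, Paleozoic, Cenozoic.
Oldest start 4031 minus youngest end 0 gives 4031 Myr overall.
Individual lengths (start − end): Paleozoic 286.898; Eoarchean 431; Cenozoic 66; Neoarchean 300; Neoproterozoic 461.2; Paleoarchean 400; Paleoproterozoic 900. The largest is Paleoproterozoic at 900 Myr.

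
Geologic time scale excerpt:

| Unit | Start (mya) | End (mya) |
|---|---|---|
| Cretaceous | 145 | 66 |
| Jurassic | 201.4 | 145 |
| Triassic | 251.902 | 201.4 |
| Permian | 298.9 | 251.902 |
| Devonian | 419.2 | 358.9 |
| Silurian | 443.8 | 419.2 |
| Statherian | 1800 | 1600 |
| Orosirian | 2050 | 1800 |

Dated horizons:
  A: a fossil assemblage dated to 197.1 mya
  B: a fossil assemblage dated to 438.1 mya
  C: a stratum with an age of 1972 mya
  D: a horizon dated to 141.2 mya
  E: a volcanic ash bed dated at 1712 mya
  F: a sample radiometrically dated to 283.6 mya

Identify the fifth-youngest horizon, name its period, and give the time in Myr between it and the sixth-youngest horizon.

Smaller Ma means younger, so youngest first: D 141.2 < A 197.1 < F 283.6 < B 438.1 < E 1712 < C 1972.
Counting 5 along gives E (1712 Ma); the excerpt puts that inside the Statherian, 1800–1600 Ma.
Next in line is C (1972 Ma), and 1972 − 1712 = 260 Myr.

E, in the Statherian; 260 million years to C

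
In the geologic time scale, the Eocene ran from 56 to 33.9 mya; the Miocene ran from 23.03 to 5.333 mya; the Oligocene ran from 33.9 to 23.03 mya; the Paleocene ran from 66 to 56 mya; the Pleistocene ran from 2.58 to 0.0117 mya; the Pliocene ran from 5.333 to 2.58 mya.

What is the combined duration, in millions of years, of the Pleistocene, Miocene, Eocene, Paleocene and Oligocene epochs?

Duration is start − end for each: (2.58 − 0.0117) + (23.03 − 5.333) + (56 − 33.9) + (66 − 56) + (33.9 − 23.03).
That is 2.5683 + 17.697 + 22.1 + 10 + 10.87, which totals 63.2353 million years.

63.2353 million years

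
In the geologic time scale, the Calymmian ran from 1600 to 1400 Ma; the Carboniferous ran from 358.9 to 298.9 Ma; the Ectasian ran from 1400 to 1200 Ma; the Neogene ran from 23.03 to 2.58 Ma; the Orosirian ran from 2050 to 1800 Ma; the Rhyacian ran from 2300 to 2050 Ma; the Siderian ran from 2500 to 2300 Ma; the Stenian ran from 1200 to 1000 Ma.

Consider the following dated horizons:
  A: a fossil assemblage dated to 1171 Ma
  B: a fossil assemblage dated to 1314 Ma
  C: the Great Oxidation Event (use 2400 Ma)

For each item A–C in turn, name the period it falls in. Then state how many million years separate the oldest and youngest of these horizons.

A — Stenian; B — Ectasian; C — Siderian; span 1229 million years

A: 1171 Ma lies in 1200–1000 Ma, so Stenian.
B: 1314 Ma lies in 1400–1200 Ma, so Ectasian.
C: 2400 Ma lies in 2500–2300 Ma, so Siderian.
Oldest = 2400 Ma, youngest = 1171 Ma → span 1229 Myr.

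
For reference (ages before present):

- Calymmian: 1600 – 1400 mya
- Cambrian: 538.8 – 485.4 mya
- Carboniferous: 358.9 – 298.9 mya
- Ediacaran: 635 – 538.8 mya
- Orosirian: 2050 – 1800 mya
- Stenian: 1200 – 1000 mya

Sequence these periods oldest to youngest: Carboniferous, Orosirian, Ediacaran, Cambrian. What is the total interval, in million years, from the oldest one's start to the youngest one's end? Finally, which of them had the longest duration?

Start ages (Ma): Orosirian 2050, Ediacaran 635, Cambrian 538.8, Carboniferous 358.9.
Ordered oldest to youngest: Orosirian, Ediacaran, Cambrian, Carboniferous.
Span = 2050 − 298.9 = 1751.1 Myr.
Durations: Ediacaran 96.2, Cambrian 53.4, Orosirian 250, Carboniferous 60 → longest is Orosirian (250 Myr).

Orosirian, Ediacaran, Cambrian, Carboniferous; total span 1751.1 Myr; longest is Orosirian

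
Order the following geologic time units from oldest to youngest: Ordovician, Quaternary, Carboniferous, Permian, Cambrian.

Era membership (oldest first within each) — Paleozoic: Cambrian, Ordovician, Carboniferous, Permian; Cenozoic: Quaternary. Paleozoic precedes Mesozoic, which precedes Cenozoic. Concatenating the groups in that era order gives oldest to youngest directly.

Cambrian, then Ordovician, then Carboniferous, then Permian, then Quaternary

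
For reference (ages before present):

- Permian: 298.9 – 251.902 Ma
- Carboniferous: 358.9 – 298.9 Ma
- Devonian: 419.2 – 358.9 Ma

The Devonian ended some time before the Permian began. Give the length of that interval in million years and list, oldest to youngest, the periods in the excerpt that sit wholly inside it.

The Devonian closes at 358.9 Ma and the Permian opens at 298.9 Ma, so the interval is 358.9 − 298.9 = 60 Myr.
A period fits inside if it starts at or after 358.9 Ma and ends at or before 298.9 Ma; oldest first that gives Carboniferous.

60 million years; Carboniferous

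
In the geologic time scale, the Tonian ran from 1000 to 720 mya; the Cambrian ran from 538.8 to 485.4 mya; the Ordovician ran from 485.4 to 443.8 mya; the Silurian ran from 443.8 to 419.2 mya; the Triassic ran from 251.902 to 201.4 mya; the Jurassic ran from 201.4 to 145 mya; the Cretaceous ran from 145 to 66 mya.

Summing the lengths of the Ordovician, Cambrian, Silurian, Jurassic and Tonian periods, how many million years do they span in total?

Each duration: Ordovician = 41.6; Cambrian = 53.4; Silurian = 24.6; Jurassic = 56.4; Tonian = 280.
Sum: 41.6 + 53.4 + 24.6 + 56.4 + 280 = 456 Myr.

456 million years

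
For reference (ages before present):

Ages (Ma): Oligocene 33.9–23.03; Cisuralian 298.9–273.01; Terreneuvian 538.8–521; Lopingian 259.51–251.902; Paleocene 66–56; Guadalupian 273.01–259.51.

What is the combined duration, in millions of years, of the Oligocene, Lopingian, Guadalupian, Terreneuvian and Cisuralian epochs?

75.668 million years

Duration is start − end for each: (33.9 − 23.03) + (259.51 − 251.902) + (273.01 − 259.51) + (538.8 − 521) + (298.9 − 273.01).
That is 10.87 + 7.608 + 13.5 + 17.8 + 25.89, which totals 75.668 million years.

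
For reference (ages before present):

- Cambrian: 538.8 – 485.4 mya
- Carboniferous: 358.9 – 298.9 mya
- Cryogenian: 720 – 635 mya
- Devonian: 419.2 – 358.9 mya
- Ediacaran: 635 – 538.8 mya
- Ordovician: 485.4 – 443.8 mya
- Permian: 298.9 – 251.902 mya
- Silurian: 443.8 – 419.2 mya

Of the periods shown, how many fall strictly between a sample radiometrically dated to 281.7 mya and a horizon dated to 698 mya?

6

698 Ma sits inside the Cryogenian (720–635) and 281.7 Ma inside the Permian (298.9–251.902); neither of those is wholly between the two dates.
The listed periods lying completely between them are Ediacaran, Cambrian, Ordovician, Silurian, Devonian, Carboniferous — 6 in all.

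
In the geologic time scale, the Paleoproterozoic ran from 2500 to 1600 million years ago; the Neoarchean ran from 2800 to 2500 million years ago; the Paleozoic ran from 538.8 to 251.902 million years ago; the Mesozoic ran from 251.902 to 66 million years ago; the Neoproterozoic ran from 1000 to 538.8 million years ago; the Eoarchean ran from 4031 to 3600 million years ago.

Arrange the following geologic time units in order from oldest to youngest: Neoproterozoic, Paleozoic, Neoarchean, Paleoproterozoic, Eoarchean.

Eoarchean, Neoarchean, Paleoproterozoic, Neoproterozoic, Paleozoic

Read off each span (Ma): Neoproterozoic 1000–538.8; Paleozoic 538.8–251.902; Neoarchean 2800–2500; Paleoproterozoic 2500–1600; Eoarchean 4031–3600.
Larger Ma is older, so oldest→youngest is Eoarchean, Neoarchean, Paleoproterozoic, Neoproterozoic, Paleozoic.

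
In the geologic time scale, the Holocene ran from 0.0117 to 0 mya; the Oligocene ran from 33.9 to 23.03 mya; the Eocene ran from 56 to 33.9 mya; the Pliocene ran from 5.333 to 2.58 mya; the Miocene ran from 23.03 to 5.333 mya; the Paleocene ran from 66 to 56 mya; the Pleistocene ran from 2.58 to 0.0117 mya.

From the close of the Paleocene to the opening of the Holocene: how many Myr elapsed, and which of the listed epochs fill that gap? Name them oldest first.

The Paleocene closes at 56 Ma and the Holocene opens at 0.0117 Ma, so the interval is 56 − 0.0117 = 55.9883 Myr.
An epoch fits inside if it starts at or after 56 Ma and ends at or before 0.0117 Ma; oldest first that gives Eocene, Oligocene, Miocene, Pliocene, Pleistocene.

55.9883 million years; Eocene, Oligocene, Miocene, Pliocene, Pleistocene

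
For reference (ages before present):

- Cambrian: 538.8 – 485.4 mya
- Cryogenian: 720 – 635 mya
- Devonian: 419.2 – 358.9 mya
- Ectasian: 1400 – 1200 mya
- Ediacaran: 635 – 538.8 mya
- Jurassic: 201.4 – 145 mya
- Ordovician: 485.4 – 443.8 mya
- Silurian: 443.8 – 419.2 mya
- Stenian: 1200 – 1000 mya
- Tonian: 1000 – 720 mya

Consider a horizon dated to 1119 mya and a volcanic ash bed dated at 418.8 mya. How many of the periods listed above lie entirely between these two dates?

6

The older date is 1119 Ma and the younger is 418.8 Ma.
Periods with start < 1119 and end > 418.8 Ma: Tonian (1000–720), Cryogenian (720–635), Ediacaran (635–538.8), Cambrian (538.8–485.4), Ordovician (485.4–443.8), Silurian (443.8–419.2).
That is 6 complete periods.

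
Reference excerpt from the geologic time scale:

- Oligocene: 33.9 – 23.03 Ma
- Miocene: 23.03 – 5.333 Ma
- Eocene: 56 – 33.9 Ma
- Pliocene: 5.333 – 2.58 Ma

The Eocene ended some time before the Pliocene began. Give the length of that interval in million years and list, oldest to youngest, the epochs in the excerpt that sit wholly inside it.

28.567 million years; Oligocene, Miocene

End of Eocene = 33.9 Ma; start of Pliocene = 5.333 Ma.
Gap = 33.9 − 5.333 = 28.567 Myr.
Epochs wholly inside 33.9–5.333 Ma: Oligocene (33.9–23.03), Miocene (23.03–5.333).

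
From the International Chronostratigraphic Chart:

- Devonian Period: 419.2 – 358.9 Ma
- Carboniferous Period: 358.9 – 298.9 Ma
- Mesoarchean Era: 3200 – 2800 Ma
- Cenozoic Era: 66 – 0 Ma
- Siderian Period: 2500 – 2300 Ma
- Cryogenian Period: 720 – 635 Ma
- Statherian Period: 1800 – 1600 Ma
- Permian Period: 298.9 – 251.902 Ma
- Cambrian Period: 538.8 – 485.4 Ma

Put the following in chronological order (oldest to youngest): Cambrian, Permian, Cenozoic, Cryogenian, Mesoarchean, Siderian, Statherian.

Mesoarchean, Siderian, Statherian, Cryogenian, Cambrian, Permian, Cenozoic

Read off each span (Ma): Cambrian 538.8–485.4; Permian 298.9–251.902; Cenozoic 66–0; Cryogenian 720–635; Mesoarchean 3200–2800; Siderian 2500–2300; Statherian 1800–1600.
Larger Ma is older, so oldest→youngest is Mesoarchean, Siderian, Statherian, Cryogenian, Cambrian, Permian, Cenozoic.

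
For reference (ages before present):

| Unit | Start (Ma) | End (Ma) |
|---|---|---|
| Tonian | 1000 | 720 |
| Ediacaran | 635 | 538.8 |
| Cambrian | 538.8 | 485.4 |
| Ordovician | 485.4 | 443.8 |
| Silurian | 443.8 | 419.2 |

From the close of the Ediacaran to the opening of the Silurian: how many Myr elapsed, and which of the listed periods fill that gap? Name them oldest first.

The Ediacaran closes at 538.8 Ma and the Silurian opens at 443.8 Ma, so the interval is 538.8 − 443.8 = 95 Myr.
A period fits inside if it starts at or after 538.8 Ma and ends at or before 443.8 Ma; oldest first that gives Cambrian, Ordovician.

95 million years; Cambrian, Ordovician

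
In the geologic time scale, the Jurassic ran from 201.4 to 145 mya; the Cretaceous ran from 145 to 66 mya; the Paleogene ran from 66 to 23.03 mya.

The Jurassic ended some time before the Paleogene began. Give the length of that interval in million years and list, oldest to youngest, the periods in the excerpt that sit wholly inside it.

The Jurassic closes at 145 Ma and the Paleogene opens at 66 Ma, so the interval is 145 − 66 = 79 Myr.
A period fits inside if it starts at or after 145 Ma and ends at or before 66 Ma; oldest first that gives Cretaceous.

79 million years; Cretaceous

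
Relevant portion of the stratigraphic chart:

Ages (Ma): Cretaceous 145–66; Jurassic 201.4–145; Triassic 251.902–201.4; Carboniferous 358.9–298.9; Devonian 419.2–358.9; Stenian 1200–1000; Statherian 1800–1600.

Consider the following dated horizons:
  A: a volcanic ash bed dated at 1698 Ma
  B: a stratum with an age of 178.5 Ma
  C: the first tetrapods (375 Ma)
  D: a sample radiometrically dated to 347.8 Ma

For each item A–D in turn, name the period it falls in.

A — Statherian; B — Jurassic; C — Devonian; D — Carboniferous

Match each age against the start–end ranges in the excerpt: A = 1698 Ma → Statherian (1800–1600); B = 178.5 Ma → Jurassic (201.4–145); C = 375 Ma → Devonian (419.2–358.9); D = 347.8 Ma → Carboniferous (358.9–298.9).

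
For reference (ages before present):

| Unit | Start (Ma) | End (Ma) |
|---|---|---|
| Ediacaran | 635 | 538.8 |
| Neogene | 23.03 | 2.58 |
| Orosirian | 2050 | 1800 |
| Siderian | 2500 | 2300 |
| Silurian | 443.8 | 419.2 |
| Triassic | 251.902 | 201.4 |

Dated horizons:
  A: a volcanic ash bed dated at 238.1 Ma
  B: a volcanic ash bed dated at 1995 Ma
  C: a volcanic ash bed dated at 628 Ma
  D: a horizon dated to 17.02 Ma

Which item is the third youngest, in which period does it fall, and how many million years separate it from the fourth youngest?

Sorted youngest-first by Ma: D (17.02), A (238.1), C (628), B (1995).
The third youngest is C at 628 Ma, which lies in 635–538.8 Ma: the Ediacaran.
The fourth youngest is B at 1995 Ma; separation = |628 − 1995| = 1367 Myr.

C, in the Ediacaran; 1367 million years to B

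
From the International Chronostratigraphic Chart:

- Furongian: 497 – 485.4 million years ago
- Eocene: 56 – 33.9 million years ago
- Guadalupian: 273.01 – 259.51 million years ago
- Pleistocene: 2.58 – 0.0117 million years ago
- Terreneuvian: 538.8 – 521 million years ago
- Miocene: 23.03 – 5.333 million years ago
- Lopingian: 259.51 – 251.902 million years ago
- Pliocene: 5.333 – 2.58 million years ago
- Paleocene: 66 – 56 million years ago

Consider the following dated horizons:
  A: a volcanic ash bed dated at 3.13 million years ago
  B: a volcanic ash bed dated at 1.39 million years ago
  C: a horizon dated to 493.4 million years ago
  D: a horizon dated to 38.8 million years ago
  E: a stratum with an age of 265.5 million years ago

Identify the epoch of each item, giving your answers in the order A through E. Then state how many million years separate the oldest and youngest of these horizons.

A — Pliocene; B — Pleistocene; C — Furongian; D — Eocene; E — Guadalupian; span 492.01 million years

Match each age against the start–end ranges in the excerpt: A = 3.13 Ma → Pliocene (5.333–2.58); B = 1.39 Ma → Pleistocene (2.58–0.0117); C = 493.4 Ma → Furongian (497–485.4); D = 38.8 Ma → Eocene (56–33.9); E = 265.5 Ma → Guadalupian (273.01–259.51).
The largest age is 493.4 Ma and the smallest is 1.39 Ma; their difference is 492.01 Myr.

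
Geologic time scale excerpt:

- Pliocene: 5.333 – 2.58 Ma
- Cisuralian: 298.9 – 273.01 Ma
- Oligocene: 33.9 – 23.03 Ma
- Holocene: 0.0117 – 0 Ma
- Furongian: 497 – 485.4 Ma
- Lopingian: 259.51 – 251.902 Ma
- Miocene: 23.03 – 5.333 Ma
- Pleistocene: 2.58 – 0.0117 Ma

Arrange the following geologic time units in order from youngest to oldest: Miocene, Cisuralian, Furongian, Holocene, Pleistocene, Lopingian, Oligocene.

Holocene, Pleistocene, Miocene, Oligocene, Lopingian, Cisuralian, Furongian

Sorting by start age (ascending Ma, since larger Ma = older): Holocene began 0.0117, Pleistocene began 2.58, Miocene began 23.03, Oligocene began 33.9, Lopingian began 259.51, Cisuralian began 298.9, Furongian began 497.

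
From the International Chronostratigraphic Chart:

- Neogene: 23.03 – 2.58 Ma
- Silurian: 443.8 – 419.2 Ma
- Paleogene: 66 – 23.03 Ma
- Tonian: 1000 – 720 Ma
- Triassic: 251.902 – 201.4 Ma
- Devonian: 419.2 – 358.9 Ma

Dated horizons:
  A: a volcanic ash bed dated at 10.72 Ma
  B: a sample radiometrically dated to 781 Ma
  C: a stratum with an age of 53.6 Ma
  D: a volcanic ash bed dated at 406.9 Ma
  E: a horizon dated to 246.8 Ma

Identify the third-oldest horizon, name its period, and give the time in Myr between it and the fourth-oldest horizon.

Sorted oldest-first by Ma: B (781), D (406.9), E (246.8), C (53.6), A (10.72).
The third oldest is E at 246.8 Ma, which lies in 251.902–201.4 Ma: the Triassic.
The fourth oldest is C at 53.6 Ma; separation = |246.8 − 53.6| = 193.2 Myr.

E, in the Triassic; 193.2 million years to C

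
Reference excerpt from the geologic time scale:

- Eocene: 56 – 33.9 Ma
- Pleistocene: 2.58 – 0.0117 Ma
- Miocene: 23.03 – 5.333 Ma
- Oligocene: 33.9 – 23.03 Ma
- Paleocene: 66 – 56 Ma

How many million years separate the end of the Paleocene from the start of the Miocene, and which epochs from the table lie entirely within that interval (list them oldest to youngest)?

End of Paleocene = 56 Ma; start of Miocene = 23.03 Ma.
Gap = 56 − 23.03 = 32.97 Myr.
Epochs wholly inside 56–23.03 Ma: Eocene (56–33.9), Oligocene (33.9–23.03).

32.97 million years; Eocene, Oligocene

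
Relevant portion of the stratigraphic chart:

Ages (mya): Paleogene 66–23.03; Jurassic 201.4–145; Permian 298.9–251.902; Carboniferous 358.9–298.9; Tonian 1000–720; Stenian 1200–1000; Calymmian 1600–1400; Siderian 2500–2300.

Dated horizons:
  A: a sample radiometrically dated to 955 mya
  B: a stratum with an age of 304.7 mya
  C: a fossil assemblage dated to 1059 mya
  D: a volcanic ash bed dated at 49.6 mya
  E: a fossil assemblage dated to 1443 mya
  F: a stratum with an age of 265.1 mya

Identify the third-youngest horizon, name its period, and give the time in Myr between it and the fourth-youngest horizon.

Smaller Ma means younger, so youngest first: D 49.6 < F 265.1 < B 304.7 < A 955 < C 1059 < E 1443.
Counting 3 along gives B (304.7 Ma); the excerpt puts that inside the Carboniferous, 358.9–298.9 Ma.
Next in line is A (955 Ma), and 955 − 304.7 = 650.3 Myr.

B, in the Carboniferous; 650.3 million years to A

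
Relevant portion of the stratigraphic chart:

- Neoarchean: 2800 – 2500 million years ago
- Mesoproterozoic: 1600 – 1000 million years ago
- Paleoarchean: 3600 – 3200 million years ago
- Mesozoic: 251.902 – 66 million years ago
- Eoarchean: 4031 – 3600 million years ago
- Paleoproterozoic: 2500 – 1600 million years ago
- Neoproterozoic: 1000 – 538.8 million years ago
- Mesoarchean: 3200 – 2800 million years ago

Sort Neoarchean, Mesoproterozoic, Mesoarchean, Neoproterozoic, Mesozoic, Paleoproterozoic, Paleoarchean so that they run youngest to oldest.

The oldest of these is Paleoarchean (starts 3600 Ma) and the youngest is Mesozoic (ends 66 Ma).
In between, by decreasing start age: Mesoarchean (3200), Neoarchean (2800), Paleoproterozoic (2500), Mesoproterozoic (1600), Neoproterozoic (1000).
Listing youngest first means reversing that sequence.

Mesozoic, Neoproterozoic, Mesoproterozoic, Paleoproterozoic, Neoarchean, Mesoarchean, Paleoarchean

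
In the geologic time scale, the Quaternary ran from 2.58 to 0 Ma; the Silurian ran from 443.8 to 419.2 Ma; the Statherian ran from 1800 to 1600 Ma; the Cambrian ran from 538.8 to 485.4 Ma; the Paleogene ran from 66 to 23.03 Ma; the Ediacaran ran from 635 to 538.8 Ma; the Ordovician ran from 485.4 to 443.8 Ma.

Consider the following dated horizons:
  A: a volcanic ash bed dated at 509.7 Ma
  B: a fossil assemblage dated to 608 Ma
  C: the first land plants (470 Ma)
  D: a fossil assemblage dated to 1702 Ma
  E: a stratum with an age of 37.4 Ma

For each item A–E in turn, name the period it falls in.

A: 509.7 Ma lies in 538.8–485.4 Ma, so Cambrian.
B: 608 Ma lies in 635–538.8 Ma, so Ediacaran.
C: 470 Ma lies in 485.4–443.8 Ma, so Ordovician.
D: 1702 Ma lies in 1800–1600 Ma, so Statherian.
E: 37.4 Ma lies in 66–23.03 Ma, so Paleogene.

A — Cambrian; B — Ediacaran; C — Ordovician; D — Statherian; E — Paleogene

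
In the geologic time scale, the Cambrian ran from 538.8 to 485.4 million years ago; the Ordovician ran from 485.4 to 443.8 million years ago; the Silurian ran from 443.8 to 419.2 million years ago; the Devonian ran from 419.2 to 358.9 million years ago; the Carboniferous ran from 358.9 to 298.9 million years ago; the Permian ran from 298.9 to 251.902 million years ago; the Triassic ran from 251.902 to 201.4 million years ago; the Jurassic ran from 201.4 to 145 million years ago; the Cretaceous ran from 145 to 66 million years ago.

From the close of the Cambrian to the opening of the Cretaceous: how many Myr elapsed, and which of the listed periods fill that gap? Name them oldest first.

340.4 million years; Ordovician, Silurian, Devonian, Carboniferous, Permian, Triassic, Jurassic

The Cambrian closes at 485.4 Ma and the Cretaceous opens at 145 Ma, so the interval is 485.4 − 145 = 340.4 Myr.
A period fits inside if it starts at or after 485.4 Ma and ends at or before 145 Ma; oldest first that gives Ordovician, Silurian, Devonian, Carboniferous, Permian, Triassic, Jurassic.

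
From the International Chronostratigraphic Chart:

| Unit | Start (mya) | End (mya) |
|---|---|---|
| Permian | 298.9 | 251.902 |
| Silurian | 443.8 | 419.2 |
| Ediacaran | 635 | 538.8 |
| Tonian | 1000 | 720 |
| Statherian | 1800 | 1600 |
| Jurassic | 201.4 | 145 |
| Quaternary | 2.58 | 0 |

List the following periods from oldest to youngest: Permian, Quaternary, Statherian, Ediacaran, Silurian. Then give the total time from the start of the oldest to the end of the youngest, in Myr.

Statherian → Ediacaran → Silurian → Permian → Quaternary; total span 1800 Myr

Start ages (Ma): Statherian 1800, Ediacaran 635, Silurian 443.8, Permian 298.9, Quaternary 2.58.
Ordered oldest to youngest: Statherian, Ediacaran, Silurian, Permian, Quaternary.
Span = 1800 − 0 = 1800 Myr.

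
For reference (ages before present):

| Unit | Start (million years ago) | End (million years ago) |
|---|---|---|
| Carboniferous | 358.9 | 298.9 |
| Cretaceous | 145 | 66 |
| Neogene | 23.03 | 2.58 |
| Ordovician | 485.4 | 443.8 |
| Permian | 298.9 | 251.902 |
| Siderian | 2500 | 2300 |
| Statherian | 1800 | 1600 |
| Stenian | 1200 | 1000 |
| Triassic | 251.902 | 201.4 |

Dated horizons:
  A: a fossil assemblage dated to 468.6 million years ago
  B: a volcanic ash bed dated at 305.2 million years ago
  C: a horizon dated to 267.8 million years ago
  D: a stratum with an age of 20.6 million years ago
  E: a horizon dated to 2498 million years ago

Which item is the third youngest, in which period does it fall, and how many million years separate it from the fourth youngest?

B, in the Carboniferous; 163.4 million years to A

Sorted youngest-first by Ma: D (20.6), C (267.8), B (305.2), A (468.6), E (2498).
The third youngest is B at 305.2 Ma, which lies in 358.9–298.9 Ma: the Carboniferous.
The fourth youngest is A at 468.6 Ma; separation = |305.2 − 468.6| = 163.4 Myr.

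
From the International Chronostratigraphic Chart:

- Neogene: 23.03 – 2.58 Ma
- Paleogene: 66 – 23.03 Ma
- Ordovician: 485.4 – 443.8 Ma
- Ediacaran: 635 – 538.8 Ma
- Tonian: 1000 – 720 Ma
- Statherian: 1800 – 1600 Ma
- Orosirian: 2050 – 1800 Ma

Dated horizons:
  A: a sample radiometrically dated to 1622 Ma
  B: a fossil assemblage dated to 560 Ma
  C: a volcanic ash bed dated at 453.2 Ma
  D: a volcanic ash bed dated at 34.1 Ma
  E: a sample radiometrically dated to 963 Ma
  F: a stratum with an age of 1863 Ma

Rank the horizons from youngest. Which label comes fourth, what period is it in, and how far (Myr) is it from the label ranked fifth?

Smaller Ma means younger, so youngest first: D 34.1 < C 453.2 < B 560 < E 963 < A 1622 < F 1863.
Counting 4 along gives E (963 Ma); the excerpt puts that inside the Tonian, 1000–720 Ma.
Next in line is A (1622 Ma), and 1622 − 963 = 659 Myr.

E, in the Tonian; 659 million years to A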